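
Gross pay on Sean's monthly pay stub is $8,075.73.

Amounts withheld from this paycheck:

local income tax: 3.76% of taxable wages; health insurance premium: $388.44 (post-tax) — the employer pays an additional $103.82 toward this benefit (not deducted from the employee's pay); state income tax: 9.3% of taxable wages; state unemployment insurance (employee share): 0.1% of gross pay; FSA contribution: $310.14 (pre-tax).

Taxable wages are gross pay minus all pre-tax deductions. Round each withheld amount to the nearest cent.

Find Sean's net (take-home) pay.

FSA contribution: $310.14
Taxable wages = $8,075.73 − $310.14 = $7,765.59
State income tax: $7,765.59 × 0.093 = $722.20
Local income tax: $7,765.59 × 0.0376 = $291.99
State unemployment insurance (employee share): $8,075.73 × 0.001 = $8.08
Health insurance premium: $388.44
(Employer's $103.82 toward health insurance premium is not withheld from the employee.)
Total deductions = $310.14 + $722.20 + $291.99 + $8.08 + $388.44 = $1,720.85
Net pay = $8,075.73 − $1,720.85 = $6,354.88

$6,354.88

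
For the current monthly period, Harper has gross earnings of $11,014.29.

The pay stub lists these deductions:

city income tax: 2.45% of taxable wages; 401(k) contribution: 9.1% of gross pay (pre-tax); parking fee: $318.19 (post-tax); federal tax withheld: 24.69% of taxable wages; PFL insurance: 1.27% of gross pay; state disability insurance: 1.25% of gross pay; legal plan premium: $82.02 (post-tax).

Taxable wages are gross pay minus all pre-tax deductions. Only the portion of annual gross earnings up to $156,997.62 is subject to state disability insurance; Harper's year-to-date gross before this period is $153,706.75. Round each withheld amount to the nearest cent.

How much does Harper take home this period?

401(k) contribution: $11,014.29 × 0.091 = $1,002.30
Taxable wages = $11,014.29 − $1,002.30 = $10,011.99
Federal tax withheld: $10,011.99 × 0.2469 = $2,471.96
City income tax: $10,011.99 × 0.0245 = $245.29
State disability insurance: only $156,997.62 − $153,706.75 = $3,290.87 of this check is subject → $3,290.87 × 0.0125 = $41.14
PFL insurance: $11,014.29 × 0.0127 = $139.88
Legal plan premium: $82.02
Parking fee: $318.19
Total deductions = $1,002.30 + $2,471.96 + $245.29 + $41.14 + $139.88 + $82.02 + $318.19 = $4,300.78
Net pay = $11,014.29 − $4,300.78 = $6,713.51

$6,713.51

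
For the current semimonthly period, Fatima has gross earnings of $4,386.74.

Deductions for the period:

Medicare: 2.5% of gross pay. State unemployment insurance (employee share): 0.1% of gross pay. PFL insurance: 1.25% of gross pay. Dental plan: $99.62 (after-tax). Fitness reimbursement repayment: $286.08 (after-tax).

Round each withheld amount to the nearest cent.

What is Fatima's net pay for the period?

$3,832.15

State unemployment insurance (employee share): $4,386.74 × 0.001 = $4.39
Medicare: $4,386.74 × 0.025 = $109.67
PFL insurance: $4,386.74 × 0.0125 = $54.83
Dental plan: $99.62
Fitness reimbursement repayment: $286.08
Total deductions = $4.39 + $109.67 + $54.83 + $99.62 + $286.08 = $554.59
Net pay = $4,386.74 − $554.59 = $3,832.15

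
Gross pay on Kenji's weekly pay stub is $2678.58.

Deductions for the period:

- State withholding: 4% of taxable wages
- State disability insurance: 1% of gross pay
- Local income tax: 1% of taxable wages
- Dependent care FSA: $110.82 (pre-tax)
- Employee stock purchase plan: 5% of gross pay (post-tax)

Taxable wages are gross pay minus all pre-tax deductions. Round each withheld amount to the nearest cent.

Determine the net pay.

Dependent care FSA: $110.82
Taxable wages = $2678.58 − $110.82 = $2567.76
State withholding: $2567.76 × 0.04 = $102.71
Local income tax: $2567.76 × 0.01 = $25.68
State disability insurance: $2678.58 × 0.01 = $26.79
Employee stock purchase plan: $2678.58 × 0.05 = $133.93
Total deductions = $110.82 + $102.71 + $25.68 + $26.79 + $133.93 = $399.93
Net pay = $2678.58 − $399.93 = $2278.65

$2278.65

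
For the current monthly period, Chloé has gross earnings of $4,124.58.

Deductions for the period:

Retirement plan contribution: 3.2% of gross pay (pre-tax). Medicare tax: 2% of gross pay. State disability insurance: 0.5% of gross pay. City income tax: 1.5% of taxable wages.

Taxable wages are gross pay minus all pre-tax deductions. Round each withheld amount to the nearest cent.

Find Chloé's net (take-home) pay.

$3,829.59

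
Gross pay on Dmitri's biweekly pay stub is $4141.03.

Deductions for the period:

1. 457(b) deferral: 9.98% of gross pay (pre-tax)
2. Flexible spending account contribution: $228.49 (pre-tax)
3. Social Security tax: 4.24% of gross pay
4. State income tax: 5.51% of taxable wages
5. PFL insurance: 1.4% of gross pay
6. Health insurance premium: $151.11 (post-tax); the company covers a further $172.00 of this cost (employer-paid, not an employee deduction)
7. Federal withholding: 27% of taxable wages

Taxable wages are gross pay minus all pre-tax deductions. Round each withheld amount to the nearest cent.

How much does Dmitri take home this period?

457(b) deferral: $4141.03 × 0.0998 = $413.27
Flexible spending account contribution: $228.49
Pre-tax total = $413.27 + $228.49 = $641.76
Taxable wages = $4141.03 − $641.76 = $3499.27
State income tax: $3499.27 × 0.0551 = $192.81
Federal withholding: $3499.27 × 0.27 = $944.80
Social Security tax: $4141.03 × 0.0424 = $175.58
PFL insurance: $4141.03 × 0.014 = $57.97
Health insurance premium: $151.11
(Employer's $172.00 toward health insurance premium is not withheld from the employee.)
Total deductions = $413.27 + $228.49 + $192.81 + $944.80 + $175.58 + $57.97 + $151.11 = $2164.03
Net pay = $4141.03 − $2164.03 = $1977.00

$1977.00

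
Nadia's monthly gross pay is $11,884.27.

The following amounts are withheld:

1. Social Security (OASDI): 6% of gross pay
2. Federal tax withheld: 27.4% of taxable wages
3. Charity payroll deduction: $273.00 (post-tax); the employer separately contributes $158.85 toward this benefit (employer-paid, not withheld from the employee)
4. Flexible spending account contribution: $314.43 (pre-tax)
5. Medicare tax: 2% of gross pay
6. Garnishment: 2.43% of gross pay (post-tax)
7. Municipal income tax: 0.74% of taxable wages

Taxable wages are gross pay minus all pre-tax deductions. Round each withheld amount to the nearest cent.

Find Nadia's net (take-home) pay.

Flexible spending account contribution: $314.43
Taxable wages = $11,884.27 − $314.43 = $11,569.84
Federal tax withheld: $11,569.84 × 0.274 = $3,170.14
Municipal income tax: $11,569.84 × 0.0074 = $85.62
Social Security (OASDI): $11,884.27 × 0.06 = $713.06
Medicare tax: $11,884.27 × 0.02 = $237.69
Garnishment: $11,884.27 × 0.0243 = $288.79
Charity payroll deduction: $273.00
(Employer's $158.85 toward charity payroll deduction is not withheld from the employee.)
Total deductions = $314.43 + $3,170.14 + $85.62 + $713.06 + $237.69 + $288.79 + $273.00 = $5,082.73
Net pay = $11,884.27 − $5,082.73 = $6,801.54

$6,801.54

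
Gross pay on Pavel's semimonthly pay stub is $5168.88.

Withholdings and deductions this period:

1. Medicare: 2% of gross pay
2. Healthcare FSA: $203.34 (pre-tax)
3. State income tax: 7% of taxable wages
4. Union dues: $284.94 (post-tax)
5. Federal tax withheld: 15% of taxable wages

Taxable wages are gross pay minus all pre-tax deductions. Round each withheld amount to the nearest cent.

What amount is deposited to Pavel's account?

$3484.80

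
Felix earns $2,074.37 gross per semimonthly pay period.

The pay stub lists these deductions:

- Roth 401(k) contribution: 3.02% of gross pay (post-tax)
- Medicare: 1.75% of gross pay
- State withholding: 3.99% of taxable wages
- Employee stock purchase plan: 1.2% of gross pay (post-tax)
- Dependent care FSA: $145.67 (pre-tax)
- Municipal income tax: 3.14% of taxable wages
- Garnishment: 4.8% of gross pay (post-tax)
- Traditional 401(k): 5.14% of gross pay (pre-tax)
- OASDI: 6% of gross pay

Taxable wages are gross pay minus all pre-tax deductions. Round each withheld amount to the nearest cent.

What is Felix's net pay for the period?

$1,344.30

Traditional 401(k): $2,074.37 × 0.0514 = $106.62
Dependent care FSA: $145.67
Pre-tax total = $106.62 + $145.67 = $252.29
Taxable wages = $2,074.37 − $252.29 = $1,822.08
State withholding: $1,822.08 × 0.0399 = $72.70
Municipal income tax: $1,822.08 × 0.0314 = $57.21
Medicare: $2,074.37 × 0.0175 = $36.30
OASDI: $2,074.37 × 0.06 = $124.46
Garnishment: $2,074.37 × 0.048 = $99.57
Employee stock purchase plan: $2,074.37 × 0.012 = $24.89
Roth 401(k) contribution: $2,074.37 × 0.0302 = $62.65
Total deductions = $106.62 + $145.67 + $72.70 + $57.21 + $36.30 + $124.46 + $99.57 + $24.89 + $62.65 = $730.07
Net pay = $2,074.37 − $730.07 = $1,344.30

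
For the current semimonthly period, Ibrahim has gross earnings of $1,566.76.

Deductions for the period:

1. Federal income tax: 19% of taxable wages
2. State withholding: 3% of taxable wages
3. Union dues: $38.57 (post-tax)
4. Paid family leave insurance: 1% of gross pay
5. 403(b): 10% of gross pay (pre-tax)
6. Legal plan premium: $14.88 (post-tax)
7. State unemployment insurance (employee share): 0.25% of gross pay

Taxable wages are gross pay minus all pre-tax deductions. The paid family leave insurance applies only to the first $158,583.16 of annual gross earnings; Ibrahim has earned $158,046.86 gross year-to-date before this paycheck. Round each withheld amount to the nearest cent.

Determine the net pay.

403(b): $1,566.76 × 0.1 = $156.68
Taxable wages = $1,566.76 − $156.68 = $1,410.08
State withholding: $1,410.08 × 0.03 = $42.30
Federal income tax: $1,410.08 × 0.19 = $267.92
State unemployment insurance (employee share): $1,566.76 × 0.0025 = $3.92
Paid family leave insurance: only $158,583.16 − $158,046.86 = $536.30 of this check is subject → $536.30 × 0.01 = $5.36
Legal plan premium: $14.88
Union dues: $38.57
Total deductions = $156.68 + $42.30 + $267.92 + $3.92 + $5.36 + $14.88 + $38.57 = $529.63
Net pay = $1,566.76 − $529.63 = $1,037.13

$1,037.13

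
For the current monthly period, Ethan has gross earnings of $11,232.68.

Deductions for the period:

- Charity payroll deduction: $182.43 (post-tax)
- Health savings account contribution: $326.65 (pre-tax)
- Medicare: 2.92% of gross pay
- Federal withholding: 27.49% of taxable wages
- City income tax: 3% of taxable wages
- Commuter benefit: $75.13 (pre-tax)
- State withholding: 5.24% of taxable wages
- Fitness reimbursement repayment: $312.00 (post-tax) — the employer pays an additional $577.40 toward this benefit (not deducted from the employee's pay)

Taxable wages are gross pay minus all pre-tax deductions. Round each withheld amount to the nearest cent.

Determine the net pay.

Commuter benefit: $75.13
Health savings account contribution: $326.65
Pre-tax total = $75.13 + $326.65 = $401.78
Taxable wages = $11,232.68 − $401.78 = $10,830.90
Federal withholding: $10,830.90 × 0.2749 = $2,977.41
City income tax: $10,830.90 × 0.03 = $324.93
State withholding: $10,830.90 × 0.0524 = $567.54
Medicare: $11,232.68 × 0.0292 = $327.99
Fitness reimbursement repayment: $312.00
Charity payroll deduction: $182.43
(Employer's $577.40 toward fitness reimbursement repayment is not withheld from the employee.)
Total deductions = $75.13 + $326.65 + $2,977.41 + $324.93 + $567.54 + $327.99 + $312.00 + $182.43 = $5,094.08
Net pay = $11,232.68 − $5,094.08 = $6,138.60

$6,138.60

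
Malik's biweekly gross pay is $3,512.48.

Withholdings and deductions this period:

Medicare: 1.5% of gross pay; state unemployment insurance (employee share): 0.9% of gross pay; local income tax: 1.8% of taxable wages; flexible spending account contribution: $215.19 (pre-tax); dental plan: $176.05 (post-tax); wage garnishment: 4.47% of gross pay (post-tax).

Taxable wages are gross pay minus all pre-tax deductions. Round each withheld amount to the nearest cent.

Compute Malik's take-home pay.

Flexible spending account contribution: $215.19
Taxable wages = $3,512.48 − $215.19 = $3,297.29
Local income tax: $3,297.29 × 0.018 = $59.35
State unemployment insurance (employee share): $3,512.48 × 0.009 = $31.61
Medicare: $3,512.48 × 0.015 = $52.69
Dental plan: $176.05
Wage garnishment: $3,512.48 × 0.0447 = $157.01
Total deductions = $215.19 + $59.35 + $31.61 + $52.69 + $176.05 + $157.01 = $691.90
Net pay = $3,512.48 − $691.90 = $2,820.58

$2,820.58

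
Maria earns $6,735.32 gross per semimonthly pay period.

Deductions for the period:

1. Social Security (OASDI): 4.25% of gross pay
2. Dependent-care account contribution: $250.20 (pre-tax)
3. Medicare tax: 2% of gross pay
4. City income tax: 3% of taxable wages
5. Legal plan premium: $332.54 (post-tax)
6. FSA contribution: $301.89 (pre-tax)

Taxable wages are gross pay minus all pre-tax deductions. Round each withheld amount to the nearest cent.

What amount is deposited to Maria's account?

$5,244.23

FSA contribution: $301.89
Dependent-care account contribution: $250.20
Pre-tax total = $301.89 + $250.20 = $552.09
Taxable wages = $6,735.32 − $552.09 = $6,183.23
City income tax: $6,183.23 × 0.03 = $185.50
Medicare tax: $6,735.32 × 0.02 = $134.71
Social Security (OASDI): $6,735.32 × 0.0425 = $286.25
Legal plan premium: $332.54
Total deductions = $301.89 + $250.20 + $185.50 + $134.71 + $286.25 + $332.54 = $1,491.09
Net pay = $6,735.32 − $1,491.09 = $5,244.23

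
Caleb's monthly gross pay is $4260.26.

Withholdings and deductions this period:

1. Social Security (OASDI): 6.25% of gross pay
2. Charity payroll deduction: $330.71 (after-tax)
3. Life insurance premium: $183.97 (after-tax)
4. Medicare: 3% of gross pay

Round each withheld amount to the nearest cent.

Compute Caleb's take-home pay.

$3351.50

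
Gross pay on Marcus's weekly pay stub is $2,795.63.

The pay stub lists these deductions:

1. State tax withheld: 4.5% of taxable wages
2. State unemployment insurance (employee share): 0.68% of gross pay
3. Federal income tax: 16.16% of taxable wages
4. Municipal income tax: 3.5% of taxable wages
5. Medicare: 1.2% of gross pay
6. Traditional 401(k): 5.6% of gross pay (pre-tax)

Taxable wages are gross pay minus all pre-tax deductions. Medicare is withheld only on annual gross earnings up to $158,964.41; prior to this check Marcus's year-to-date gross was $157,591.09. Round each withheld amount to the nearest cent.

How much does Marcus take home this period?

Traditional 401(k): $2,795.63 × 0.056 = $156.56
Taxable wages = $2,795.63 − $156.56 = $2,639.07
Federal income tax: $2,639.07 × 0.1616 = $426.47
Municipal income tax: $2,639.07 × 0.035 = $92.37
State tax withheld: $2,639.07 × 0.045 = $118.76
Medicare: only $158,964.41 − $157,591.09 = $1,373.32 of this check is subject → $1,373.32 × 0.012 = $16.48
State unemployment insurance (employee share): $2,795.63 × 0.0068 = $19.01
Total deductions = $156.56 + $426.47 + $92.37 + $118.76 + $16.48 + $19.01 = $829.65
Net pay = $2,795.63 − $829.65 = $1,965.98

$1,965.98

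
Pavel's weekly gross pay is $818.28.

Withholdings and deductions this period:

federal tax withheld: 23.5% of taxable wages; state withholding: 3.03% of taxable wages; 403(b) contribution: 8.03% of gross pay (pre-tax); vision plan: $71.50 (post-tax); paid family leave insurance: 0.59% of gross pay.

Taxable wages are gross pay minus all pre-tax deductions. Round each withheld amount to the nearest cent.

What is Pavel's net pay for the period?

403(b) contribution: $818.28 × 0.0803 = $65.71
Taxable wages = $818.28 − $65.71 = $752.57
Federal tax withheld: $752.57 × 0.235 = $176.85
State withholding: $752.57 × 0.0303 = $22.80
Paid family leave insurance: $818.28 × 0.0059 = $4.83
Vision plan: $71.50
Total deductions = $65.71 + $176.85 + $22.80 + $4.83 + $71.50 = $341.69
Net pay = $818.28 − $341.69 = $476.59

$476.59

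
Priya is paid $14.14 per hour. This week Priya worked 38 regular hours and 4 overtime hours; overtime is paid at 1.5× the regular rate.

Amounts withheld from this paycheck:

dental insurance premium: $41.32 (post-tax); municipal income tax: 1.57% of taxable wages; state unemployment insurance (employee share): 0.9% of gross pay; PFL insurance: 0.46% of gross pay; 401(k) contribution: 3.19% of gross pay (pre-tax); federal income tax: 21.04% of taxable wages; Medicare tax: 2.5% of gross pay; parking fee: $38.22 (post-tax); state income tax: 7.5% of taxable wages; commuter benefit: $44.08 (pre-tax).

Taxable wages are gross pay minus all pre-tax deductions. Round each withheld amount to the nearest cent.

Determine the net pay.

Regular pay: 38 × $14.14 = $537.32
Overtime pay: 4 × $14.14 × 1.5 = $84.84
Gross pay = $537.32 + $84.84 = $622.16
401(k) contribution: $622.16 × 0.0319 = $19.85
Commuter benefit: $44.08
Pre-tax total = $19.85 + $44.08 = $63.93
Taxable wages = $622.16 − $63.93 = $558.23
Federal income tax: $558.23 × 0.2104 = $117.45
State income tax: $558.23 × 0.075 = $41.87
Municipal income tax: $558.23 × 0.0157 = $8.76
Medicare tax: $622.16 × 0.025 = $15.55
State unemployment insurance (employee share): $622.16 × 0.009 = $5.60
PFL insurance: $622.16 × 0.0046 = $2.86
Dental insurance premium: $41.32
Parking fee: $38.22
Total deductions = $19.85 + $44.08 + $117.45 + $41.87 + $8.76 + $15.55 + $5.60 + $2.86 + $41.32 + $38.22 = $335.56
Net pay = $622.16 − $335.56 = $286.60

$286.60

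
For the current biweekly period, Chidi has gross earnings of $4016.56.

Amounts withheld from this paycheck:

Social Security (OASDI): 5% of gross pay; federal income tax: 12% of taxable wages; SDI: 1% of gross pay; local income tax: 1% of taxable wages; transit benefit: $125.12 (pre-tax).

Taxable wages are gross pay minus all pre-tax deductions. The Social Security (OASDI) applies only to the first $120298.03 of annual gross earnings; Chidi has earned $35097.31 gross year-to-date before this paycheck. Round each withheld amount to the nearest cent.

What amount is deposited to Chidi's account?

$3144.56

Transit benefit: $125.12
Taxable wages = $4016.56 − $125.12 = $3891.44
Local income tax: $3891.44 × 0.01 = $38.91
Federal income tax: $3891.44 × 0.12 = $466.97
SDI: $4016.56 × 0.01 = $40.17
Social Security (OASDI): cap not yet reached, full $4016.56 is subject → $4016.56 × 0.05 = $200.83
Total deductions = $125.12 + $38.91 + $466.97 + $40.17 + $200.83 = $872.00
Net pay = $4016.56 − $872.00 = $3144.56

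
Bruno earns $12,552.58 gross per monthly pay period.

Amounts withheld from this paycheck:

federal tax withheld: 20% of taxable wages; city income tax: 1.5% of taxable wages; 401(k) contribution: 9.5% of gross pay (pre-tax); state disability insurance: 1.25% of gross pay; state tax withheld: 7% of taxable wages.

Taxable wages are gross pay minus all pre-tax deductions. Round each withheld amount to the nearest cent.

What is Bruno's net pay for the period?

401(k) contribution: $12,552.58 × 0.095 = $1,192.50
Taxable wages = $12,552.58 − $1,192.50 = $11,360.08
City income tax: $11,360.08 × 0.015 = $170.40
State tax withheld: $11,360.08 × 0.07 = $795.21
Federal tax withheld: $11,360.08 × 0.2 = $2,272.02
State disability insurance: $12,552.58 × 0.0125 = $156.91
Total deductions = $1,192.50 + $170.40 + $795.21 + $2,272.02 + $156.91 = $4,587.04
Net pay = $12,552.58 − $4,587.04 = $7,965.54

$7,965.54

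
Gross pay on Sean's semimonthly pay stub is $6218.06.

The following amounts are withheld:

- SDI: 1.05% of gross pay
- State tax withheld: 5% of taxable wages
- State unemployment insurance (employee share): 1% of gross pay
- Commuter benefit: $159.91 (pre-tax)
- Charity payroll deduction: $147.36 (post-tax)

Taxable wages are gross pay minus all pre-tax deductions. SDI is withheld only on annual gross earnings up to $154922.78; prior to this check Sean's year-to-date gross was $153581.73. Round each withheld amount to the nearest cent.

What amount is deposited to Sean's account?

Commuter benefit: $159.91
Taxable wages = $6218.06 − $159.91 = $6058.15
State tax withheld: $6058.15 × 0.05 = $302.91
SDI: only $154922.78 − $153581.73 = $1341.05 of this check is subject → $1341.05 × 0.0105 = $14.08
State unemployment insurance (employee share): $6218.06 × 0.01 = $62.18
Charity payroll deduction: $147.36
Total deductions = $159.91 + $302.91 + $14.08 + $62.18 + $147.36 = $686.44
Net pay = $6218.06 − $686.44 = $5531.62

$5531.62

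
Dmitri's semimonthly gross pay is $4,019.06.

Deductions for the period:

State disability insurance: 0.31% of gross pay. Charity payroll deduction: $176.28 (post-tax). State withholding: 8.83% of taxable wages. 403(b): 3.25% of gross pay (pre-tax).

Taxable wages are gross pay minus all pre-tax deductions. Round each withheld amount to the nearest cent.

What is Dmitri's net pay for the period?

$3,356.35

403(b): $4,019.06 × 0.0325 = $130.62
Taxable wages = $4,019.06 − $130.62 = $3,888.44
State withholding: $3,888.44 × 0.0883 = $343.35
State disability insurance: $4,019.06 × 0.0031 = $12.46
Charity payroll deduction: $176.28
Total deductions = $130.62 + $343.35 + $12.46 + $176.28 = $662.71
Net pay = $4,019.06 − $662.71 = $3,356.35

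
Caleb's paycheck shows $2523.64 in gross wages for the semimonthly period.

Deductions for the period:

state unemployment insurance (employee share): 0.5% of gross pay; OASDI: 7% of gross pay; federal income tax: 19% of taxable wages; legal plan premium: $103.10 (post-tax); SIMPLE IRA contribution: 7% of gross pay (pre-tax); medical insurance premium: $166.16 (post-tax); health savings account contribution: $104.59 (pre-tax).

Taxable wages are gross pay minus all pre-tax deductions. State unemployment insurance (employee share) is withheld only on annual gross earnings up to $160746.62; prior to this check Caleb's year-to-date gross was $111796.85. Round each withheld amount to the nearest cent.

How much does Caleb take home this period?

$1357.81

SIMPLE IRA contribution: $2523.64 × 0.07 = $176.65
Health savings account contribution: $104.59
Pre-tax total = $176.65 + $104.59 = $281.24
Taxable wages = $2523.64 − $281.24 = $2242.40
Federal income tax: $2242.40 × 0.19 = $426.06
OASDI: $2523.64 × 0.07 = $176.65
State unemployment insurance (employee share): cap not yet reached, full $2523.64 is subject → $2523.64 × 0.005 = $12.62
Legal plan premium: $103.10
Medical insurance premium: $166.16
Total deductions = $176.65 + $104.59 + $426.06 + $176.65 + $12.62 + $103.10 + $166.16 = $1165.83
Net pay = $2523.64 − $1165.83 = $1357.81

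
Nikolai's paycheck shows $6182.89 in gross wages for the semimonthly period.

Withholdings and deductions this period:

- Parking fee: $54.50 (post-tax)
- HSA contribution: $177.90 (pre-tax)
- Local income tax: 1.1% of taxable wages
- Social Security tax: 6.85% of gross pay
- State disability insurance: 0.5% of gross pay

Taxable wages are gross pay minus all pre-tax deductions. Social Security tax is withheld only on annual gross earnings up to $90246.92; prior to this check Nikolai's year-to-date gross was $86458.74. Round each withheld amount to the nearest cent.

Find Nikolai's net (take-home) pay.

HSA contribution: $177.90
Taxable wages = $6182.89 − $177.90 = $6004.99
Local income tax: $6004.99 × 0.011 = $66.05
State disability insurance: $6182.89 × 0.005 = $30.91
Social Security tax: only $90246.92 − $86458.74 = $3788.18 of this check is subject → $3788.18 × 0.0685 = $259.49
Parking fee: $54.50
Total deductions = $177.90 + $66.05 + $30.91 + $259.49 + $54.50 = $588.85
Net pay = $6182.89 − $588.85 = $5594.04

$5594.04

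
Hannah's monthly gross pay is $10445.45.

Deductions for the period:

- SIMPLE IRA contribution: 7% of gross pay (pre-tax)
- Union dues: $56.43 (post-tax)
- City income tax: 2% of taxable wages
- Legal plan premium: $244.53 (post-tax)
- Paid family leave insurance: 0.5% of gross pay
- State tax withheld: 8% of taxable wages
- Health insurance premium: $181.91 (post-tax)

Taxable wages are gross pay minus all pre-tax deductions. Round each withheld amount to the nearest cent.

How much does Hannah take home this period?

SIMPLE IRA contribution: $10445.45 × 0.07 = $731.18
Taxable wages = $10445.45 − $731.18 = $9714.27
City income tax: $9714.27 × 0.02 = $194.29
State tax withheld: $9714.27 × 0.08 = $777.14
Paid family leave insurance: $10445.45 × 0.005 = $52.23
Union dues: $56.43
Health insurance premium: $181.91
Legal plan premium: $244.53
Total deductions = $731.18 + $194.29 + $777.14 + $52.23 + $56.43 + $181.91 + $244.53 = $2237.71
Net pay = $10445.45 − $2237.71 = $8207.74

$8207.74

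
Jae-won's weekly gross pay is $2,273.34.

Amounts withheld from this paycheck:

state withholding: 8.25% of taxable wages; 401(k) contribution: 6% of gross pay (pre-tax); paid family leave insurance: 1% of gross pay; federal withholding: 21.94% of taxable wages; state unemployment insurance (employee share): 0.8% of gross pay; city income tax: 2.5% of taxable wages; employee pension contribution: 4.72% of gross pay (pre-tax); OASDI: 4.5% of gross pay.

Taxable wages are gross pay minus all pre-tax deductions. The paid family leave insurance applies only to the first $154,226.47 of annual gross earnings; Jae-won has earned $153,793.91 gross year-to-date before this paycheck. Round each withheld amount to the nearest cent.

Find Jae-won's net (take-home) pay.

Employee pension contribution: $2,273.34 × 0.0472 = $107.30
401(k) contribution: $2,273.34 × 0.06 = $136.40
Pre-tax total = $107.30 + $136.40 = $243.70
Taxable wages = $2,273.34 − $243.70 = $2,029.64
City income tax: $2,029.64 × 0.025 = $50.74
State withholding: $2,029.64 × 0.0825 = $167.45
Federal withholding: $2,029.64 × 0.2194 = $445.30
Paid family leave insurance: only $154,226.47 − $153,793.91 = $432.56 of this check is subject → $432.56 × 0.01 = $4.33
OASDI: $2,273.34 × 0.045 = $102.30
State unemployment insurance (employee share): $2,273.34 × 0.008 = $18.19
Total deductions = $107.30 + $136.40 + $50.74 + $167.45 + $445.30 + $4.33 + $102.30 + $18.19 = $1,032.01
Net pay = $2,273.34 − $1,032.01 = $1,241.33

$1,241.33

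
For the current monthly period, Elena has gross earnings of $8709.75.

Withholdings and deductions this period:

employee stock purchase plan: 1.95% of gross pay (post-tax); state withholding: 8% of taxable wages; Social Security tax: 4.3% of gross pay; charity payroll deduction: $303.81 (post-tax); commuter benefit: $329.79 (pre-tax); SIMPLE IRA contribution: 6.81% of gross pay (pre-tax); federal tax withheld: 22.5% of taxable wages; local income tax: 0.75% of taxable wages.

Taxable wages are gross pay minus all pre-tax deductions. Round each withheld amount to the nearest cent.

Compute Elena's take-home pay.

SIMPLE IRA contribution: $8709.75 × 0.0681 = $593.13
Commuter benefit: $329.79
Pre-tax total = $593.13 + $329.79 = $922.92
Taxable wages = $8709.75 − $922.92 = $7786.83
Local income tax: $7786.83 × 0.0075 = $58.40
State withholding: $7786.83 × 0.08 = $622.95
Federal tax withheld: $7786.83 × 0.225 = $1752.04
Social Security tax: $8709.75 × 0.043 = $374.52
Employee stock purchase plan: $8709.75 × 0.0195 = $169.84
Charity payroll deduction: $303.81
Total deductions = $593.13 + $329.79 + $58.40 + $622.95 + $1752.04 + $374.52 + $169.84 + $303.81 = $4204.48
Net pay = $8709.75 − $4204.48 = $4505.27

$4505.27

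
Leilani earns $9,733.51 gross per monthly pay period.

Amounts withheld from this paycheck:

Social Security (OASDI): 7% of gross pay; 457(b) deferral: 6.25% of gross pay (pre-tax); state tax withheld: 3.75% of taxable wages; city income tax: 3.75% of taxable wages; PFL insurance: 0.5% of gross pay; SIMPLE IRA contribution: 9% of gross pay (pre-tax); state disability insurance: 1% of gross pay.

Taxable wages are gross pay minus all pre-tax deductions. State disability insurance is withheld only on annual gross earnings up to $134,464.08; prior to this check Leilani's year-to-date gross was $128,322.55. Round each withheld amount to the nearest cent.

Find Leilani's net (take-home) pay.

SIMPLE IRA contribution: $9,733.51 × 0.09 = $876.02
457(b) deferral: $9,733.51 × 0.0625 = $608.34
Pre-tax total = $876.02 + $608.34 = $1,484.36
Taxable wages = $9,733.51 − $1,484.36 = $8,249.15
City income tax: $8,249.15 × 0.0375 = $309.34
State tax withheld: $8,249.15 × 0.0375 = $309.34
State disability insurance: only $134,464.08 − $128,322.55 = $6,141.53 of this check is subject → $6,141.53 × 0.01 = $61.42
Social Security (OASDI): $9,733.51 × 0.07 = $681.35
PFL insurance: $9,733.51 × 0.005 = $48.67
Total deductions = $876.02 + $608.34 + $309.34 + $309.34 + $61.42 + $681.35 + $48.67 = $2,894.48
Net pay = $9,733.51 − $2,894.48 = $6,839.03

$6,839.03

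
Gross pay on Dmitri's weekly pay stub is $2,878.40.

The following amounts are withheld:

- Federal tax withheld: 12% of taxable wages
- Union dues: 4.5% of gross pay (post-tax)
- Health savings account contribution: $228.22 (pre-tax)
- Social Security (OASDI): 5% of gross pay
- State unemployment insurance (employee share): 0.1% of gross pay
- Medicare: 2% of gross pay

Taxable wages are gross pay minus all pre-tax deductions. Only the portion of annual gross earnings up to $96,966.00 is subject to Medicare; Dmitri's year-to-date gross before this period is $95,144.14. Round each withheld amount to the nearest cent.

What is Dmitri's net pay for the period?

$2,019.39

Health savings account contribution: $228.22
Taxable wages = $2,878.40 − $228.22 = $2,650.18
Federal tax withheld: $2,650.18 × 0.12 = $318.02
State unemployment insurance (employee share): $2,878.40 × 0.001 = $2.88
Social Security (OASDI): $2,878.40 × 0.05 = $143.92
Medicare: only $96,966.00 − $95,144.14 = $1,821.86 of this check is subject → $1,821.86 × 0.02 = $36.44
Union dues: $2,878.40 × 0.045 = $129.53
Total deductions = $228.22 + $318.02 + $2.88 + $143.92 + $36.44 + $129.53 = $859.01
Net pay = $2,878.40 − $859.01 = $2,019.39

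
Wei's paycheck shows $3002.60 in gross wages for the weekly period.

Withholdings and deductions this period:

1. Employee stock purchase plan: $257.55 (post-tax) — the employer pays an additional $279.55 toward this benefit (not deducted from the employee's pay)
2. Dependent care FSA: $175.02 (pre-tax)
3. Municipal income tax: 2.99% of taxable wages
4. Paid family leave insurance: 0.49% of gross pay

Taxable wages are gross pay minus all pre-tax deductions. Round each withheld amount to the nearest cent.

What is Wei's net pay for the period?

Dependent care FSA: $175.02
Taxable wages = $3002.60 − $175.02 = $2827.58
Municipal income tax: $2827.58 × 0.0299 = $84.54
Paid family leave insurance: $3002.60 × 0.0049 = $14.71
Employee stock purchase plan: $257.55
(Employer's $279.55 toward employee stock purchase plan is not withheld from the employee.)
Total deductions = $175.02 + $84.54 + $14.71 + $257.55 = $531.82
Net pay = $3002.60 − $531.82 = $2470.78

$2470.78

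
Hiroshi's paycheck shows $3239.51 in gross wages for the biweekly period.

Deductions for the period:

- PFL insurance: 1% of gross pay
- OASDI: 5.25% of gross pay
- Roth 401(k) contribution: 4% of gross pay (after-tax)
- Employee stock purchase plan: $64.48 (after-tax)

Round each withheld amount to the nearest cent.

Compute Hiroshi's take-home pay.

$2842.98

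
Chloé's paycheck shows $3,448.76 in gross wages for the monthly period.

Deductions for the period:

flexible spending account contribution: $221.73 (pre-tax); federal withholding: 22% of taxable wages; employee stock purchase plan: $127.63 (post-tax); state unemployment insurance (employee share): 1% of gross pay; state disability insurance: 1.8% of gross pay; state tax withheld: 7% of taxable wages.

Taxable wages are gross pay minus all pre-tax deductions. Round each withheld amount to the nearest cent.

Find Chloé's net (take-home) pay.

Flexible spending account contribution: $221.73
Taxable wages = $3,448.76 − $221.73 = $3,227.03
Federal withholding: $3,227.03 × 0.22 = $709.95
State tax withheld: $3,227.03 × 0.07 = $225.89
State disability insurance: $3,448.76 × 0.018 = $62.08
State unemployment insurance (employee share): $3,448.76 × 0.01 = $34.49
Employee stock purchase plan: $127.63
Total deductions = $221.73 + $709.95 + $225.89 + $62.08 + $34.49 + $127.63 = $1,381.77
Net pay = $3,448.76 − $1,381.77 = $2,066.99

$2,066.99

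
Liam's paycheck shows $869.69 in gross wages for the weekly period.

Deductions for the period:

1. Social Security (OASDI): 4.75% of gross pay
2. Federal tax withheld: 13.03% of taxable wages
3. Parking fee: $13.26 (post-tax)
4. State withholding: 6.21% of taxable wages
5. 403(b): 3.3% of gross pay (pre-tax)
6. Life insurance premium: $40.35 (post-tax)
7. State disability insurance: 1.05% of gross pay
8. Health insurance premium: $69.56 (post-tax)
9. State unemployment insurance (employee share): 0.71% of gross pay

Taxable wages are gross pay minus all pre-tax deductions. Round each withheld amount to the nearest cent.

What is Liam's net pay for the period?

$499.40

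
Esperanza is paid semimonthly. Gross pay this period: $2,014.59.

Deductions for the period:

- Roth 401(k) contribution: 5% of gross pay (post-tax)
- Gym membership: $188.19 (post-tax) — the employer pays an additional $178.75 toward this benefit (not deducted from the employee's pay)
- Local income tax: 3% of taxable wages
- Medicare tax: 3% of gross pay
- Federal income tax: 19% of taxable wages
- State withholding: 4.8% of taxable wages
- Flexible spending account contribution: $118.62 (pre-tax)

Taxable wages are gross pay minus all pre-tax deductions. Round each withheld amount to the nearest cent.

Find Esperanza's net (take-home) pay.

$1,038.49

Flexible spending account contribution: $118.62
Taxable wages = $2,014.59 − $118.62 = $1,895.97
Local income tax: $1,895.97 × 0.03 = $56.88
Federal income tax: $1,895.97 × 0.19 = $360.23
State withholding: $1,895.97 × 0.048 = $91.01
Medicare tax: $2,014.59 × 0.03 = $60.44
Roth 401(k) contribution: $2,014.59 × 0.05 = $100.73
Gym membership: $188.19
(Employer's $178.75 toward gym membership is not withheld from the employee.)
Total deductions = $118.62 + $56.88 + $360.23 + $91.01 + $60.44 + $100.73 + $188.19 = $976.10
Net pay = $2,014.59 − $976.10 = $1,038.49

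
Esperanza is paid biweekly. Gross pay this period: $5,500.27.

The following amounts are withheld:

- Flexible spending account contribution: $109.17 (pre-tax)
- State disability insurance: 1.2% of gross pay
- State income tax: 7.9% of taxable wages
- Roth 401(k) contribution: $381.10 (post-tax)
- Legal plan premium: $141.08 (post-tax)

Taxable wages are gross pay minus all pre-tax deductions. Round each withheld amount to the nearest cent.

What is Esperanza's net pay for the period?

$4,377.02

Flexible spending account contribution: $109.17
Taxable wages = $5,500.27 − $109.17 = $5,391.10
State income tax: $5,391.10 × 0.079 = $425.90
State disability insurance: $5,500.27 × 0.012 = $66.00
Legal plan premium: $141.08
Roth 401(k) contribution: $381.10
Total deductions = $109.17 + $425.90 + $66.00 + $141.08 + $381.10 = $1,123.25
Net pay = $5,500.27 − $1,123.25 = $4,377.02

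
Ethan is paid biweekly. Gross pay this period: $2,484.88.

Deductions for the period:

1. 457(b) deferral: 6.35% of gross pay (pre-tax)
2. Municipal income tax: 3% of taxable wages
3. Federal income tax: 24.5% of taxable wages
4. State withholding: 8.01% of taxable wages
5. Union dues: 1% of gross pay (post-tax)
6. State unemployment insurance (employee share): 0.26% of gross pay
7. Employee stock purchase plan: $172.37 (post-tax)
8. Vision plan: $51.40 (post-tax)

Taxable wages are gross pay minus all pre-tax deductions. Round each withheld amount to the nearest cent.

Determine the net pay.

457(b) deferral: $2,484.88 × 0.0635 = $157.79
Taxable wages = $2,484.88 − $157.79 = $2,327.09
State withholding: $2,327.09 × 0.0801 = $186.40
Federal income tax: $2,327.09 × 0.245 = $570.14
Municipal income tax: $2,327.09 × 0.03 = $69.81
State unemployment insurance (employee share): $2,484.88 × 0.0026 = $6.46
Union dues: $2,484.88 × 0.01 = $24.85
Vision plan: $51.40
Employee stock purchase plan: $172.37
Total deductions = $157.79 + $186.40 + $570.14 + $69.81 + $6.46 + $24.85 + $51.40 + $172.37 = $1,239.22
Net pay = $2,484.88 − $1,239.22 = $1,245.66

$1,245.66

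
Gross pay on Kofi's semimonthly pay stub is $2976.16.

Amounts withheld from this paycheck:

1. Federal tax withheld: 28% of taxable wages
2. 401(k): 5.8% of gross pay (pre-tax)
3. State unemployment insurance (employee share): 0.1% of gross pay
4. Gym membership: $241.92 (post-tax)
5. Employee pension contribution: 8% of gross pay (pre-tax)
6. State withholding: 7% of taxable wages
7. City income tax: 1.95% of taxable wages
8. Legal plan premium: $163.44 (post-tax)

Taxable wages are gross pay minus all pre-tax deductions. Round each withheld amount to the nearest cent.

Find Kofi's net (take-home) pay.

401(k): $2976.16 × 0.058 = $172.62
Employee pension contribution: $2976.16 × 0.08 = $238.09
Pre-tax total = $172.62 + $238.09 = $410.71
Taxable wages = $2976.16 − $410.71 = $2565.45
City income tax: $2565.45 × 0.0195 = $50.03
State withholding: $2565.45 × 0.07 = $179.58
Federal tax withheld: $2565.45 × 0.28 = $718.33
State unemployment insurance (employee share): $2976.16 × 0.001 = $2.98
Legal plan premium: $163.44
Gym membership: $241.92
Total deductions = $172.62 + $238.09 + $50.03 + $179.58 + $718.33 + $2.98 + $163.44 + $241.92 = $1766.99
Net pay = $2976.16 − $1766.99 = $1209.17

$1209.17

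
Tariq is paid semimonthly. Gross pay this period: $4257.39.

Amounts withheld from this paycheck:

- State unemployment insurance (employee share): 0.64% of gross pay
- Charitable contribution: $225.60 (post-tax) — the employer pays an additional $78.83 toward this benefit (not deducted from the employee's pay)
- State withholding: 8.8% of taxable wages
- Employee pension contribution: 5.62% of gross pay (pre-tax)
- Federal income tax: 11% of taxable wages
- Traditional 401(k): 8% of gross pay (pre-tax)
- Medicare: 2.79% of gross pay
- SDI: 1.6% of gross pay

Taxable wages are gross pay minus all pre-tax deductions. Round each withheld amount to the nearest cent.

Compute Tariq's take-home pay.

$2509.63

Employee pension contribution: $4257.39 × 0.0562 = $239.27
Traditional 401(k): $4257.39 × 0.08 = $340.59
Pre-tax total = $239.27 + $340.59 = $579.86
Taxable wages = $4257.39 − $579.86 = $3677.53
Federal income tax: $3677.53 × 0.11 = $404.53
State withholding: $3677.53 × 0.088 = $323.62
SDI: $4257.39 × 0.016 = $68.12
Medicare: $4257.39 × 0.0279 = $118.78
State unemployment insurance (employee share): $4257.39 × 0.0064 = $27.25
Charitable contribution: $225.60
(Employer's $78.83 toward charitable contribution is not withheld from the employee.)
Total deductions = $239.27 + $340.59 + $404.53 + $323.62 + $68.12 + $118.78 + $27.25 + $225.60 = $1747.76
Net pay = $4257.39 − $1747.76 = $2509.63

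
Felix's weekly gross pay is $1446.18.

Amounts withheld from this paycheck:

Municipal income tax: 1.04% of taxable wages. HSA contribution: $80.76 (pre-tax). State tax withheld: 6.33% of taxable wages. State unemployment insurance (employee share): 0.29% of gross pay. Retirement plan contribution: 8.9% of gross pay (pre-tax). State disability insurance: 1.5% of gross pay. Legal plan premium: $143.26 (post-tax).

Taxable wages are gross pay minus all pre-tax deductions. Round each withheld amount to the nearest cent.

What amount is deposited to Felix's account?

$976.43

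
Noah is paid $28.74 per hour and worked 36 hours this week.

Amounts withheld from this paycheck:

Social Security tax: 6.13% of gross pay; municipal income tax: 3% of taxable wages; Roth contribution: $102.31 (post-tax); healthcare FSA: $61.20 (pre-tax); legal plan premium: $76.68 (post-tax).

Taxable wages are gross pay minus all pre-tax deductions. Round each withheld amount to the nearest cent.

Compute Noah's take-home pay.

$701.83

Gross pay: 36 × $28.74 = $1,034.64
Healthcare FSA: $61.20
Taxable wages = $1,034.64 − $61.20 = $973.44
Municipal income tax: $973.44 × 0.03 = $29.20
Social Security tax: $1,034.64 × 0.0613 = $63.42
Legal plan premium: $76.68
Roth contribution: $102.31
Total deductions = $61.20 + $29.20 + $63.42 + $76.68 + $102.31 = $332.81
Net pay = $1,034.64 − $332.81 = $701.83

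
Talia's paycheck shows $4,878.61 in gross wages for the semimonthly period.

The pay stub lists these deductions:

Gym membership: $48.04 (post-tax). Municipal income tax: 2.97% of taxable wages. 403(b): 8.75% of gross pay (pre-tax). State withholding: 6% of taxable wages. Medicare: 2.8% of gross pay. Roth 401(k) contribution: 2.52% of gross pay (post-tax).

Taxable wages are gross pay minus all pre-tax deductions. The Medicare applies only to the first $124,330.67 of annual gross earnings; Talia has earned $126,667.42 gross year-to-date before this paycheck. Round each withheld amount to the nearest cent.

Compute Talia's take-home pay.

403(b): $4,878.61 × 0.0875 = $426.88
Taxable wages = $4,878.61 − $426.88 = $4,451.73
Municipal income tax: $4,451.73 × 0.0297 = $132.22
State withholding: $4,451.73 × 0.06 = $267.10
Medicare: annual cap $124,330.67 already reached (YTD $126,667.42), so $0.00
Roth 401(k) contribution: $4,878.61 × 0.0252 = $122.94
Gym membership: $48.04
Total deductions = $426.88 + $132.22 + $267.10 + $0.00 + $122.94 + $48.04 = $997.18
Net pay = $4,878.61 − $997.18 = $3,881.43

$3,881.43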